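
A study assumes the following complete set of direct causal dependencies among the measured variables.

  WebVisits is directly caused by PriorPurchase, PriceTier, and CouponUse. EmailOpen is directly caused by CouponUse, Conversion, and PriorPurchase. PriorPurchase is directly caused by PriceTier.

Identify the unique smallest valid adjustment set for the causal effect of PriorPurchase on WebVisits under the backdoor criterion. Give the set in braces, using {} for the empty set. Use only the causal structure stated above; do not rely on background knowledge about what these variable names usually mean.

Variables eligible for adjustment (non-descendants of PriorPurchase, excluding PriorPurchase and WebVisits): {Conversion, CouponUse, PriceTier}.
Backdoor paths from PriorPurchase to WebVisits:
  P1: PriorPurchase <- PriceTier -> WebVisits
The empty set is not sufficient: P1 (PriorPurchase <- PriceTier -> WebVisits) has no collider blocking it and no conditioned non-collider, so it is open.
Try {PriceTier}:
  P1: blocked at fork node PriceTier ∈ conditioning set.
{PriceTier} contains no descendant of PriorPurchase and blocks every backdoor path.
No other singleton works — e.g. {Conversion} leaves P1 open — so {PriceTier} is the unique smallest valid adjustment set.

{PriceTier}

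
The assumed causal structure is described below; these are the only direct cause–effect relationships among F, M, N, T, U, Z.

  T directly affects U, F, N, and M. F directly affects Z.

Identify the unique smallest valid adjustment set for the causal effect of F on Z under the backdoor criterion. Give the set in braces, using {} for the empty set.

Variables eligible for adjustment (non-descendants of F, excluding F and Z): {M, N, T, U}.
Backdoor paths from F to Z:
  (none)
With no backdoor paths the empty set already satisfies the criterion, and it is trivially minimal.

{}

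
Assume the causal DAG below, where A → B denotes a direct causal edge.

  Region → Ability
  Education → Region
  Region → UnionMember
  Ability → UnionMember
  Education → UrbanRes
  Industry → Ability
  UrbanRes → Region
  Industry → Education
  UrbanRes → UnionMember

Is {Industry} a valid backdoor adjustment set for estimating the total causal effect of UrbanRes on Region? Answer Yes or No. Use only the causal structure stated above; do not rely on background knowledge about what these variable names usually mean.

Backdoor paths from UrbanRes to Region (paths whose first edge points into UrbanRes):
  P1: UrbanRes <- Education <- Industry -> Ability <- Region
  P2: UrbanRes <- Education <- Industry -> Ability -> UnionMember <- Region
  P3: UrbanRes <- Education -> Region
Condition 1 (no descendant of UrbanRes in the set): holds — descendants of UrbanRes are {Ability, Region, UnionMember}; none are in {Industry}.
Condition 2 (every backdoor path blocked by {Industry}):
  P1: blocked at fork node Industry ∈ conditioning set.
  P2: blocked at fork node Industry ∈ conditioning set.
  P3: open — no interior node is in the conditioning set.
{Industry} does not satisfy the backdoor criterion.

No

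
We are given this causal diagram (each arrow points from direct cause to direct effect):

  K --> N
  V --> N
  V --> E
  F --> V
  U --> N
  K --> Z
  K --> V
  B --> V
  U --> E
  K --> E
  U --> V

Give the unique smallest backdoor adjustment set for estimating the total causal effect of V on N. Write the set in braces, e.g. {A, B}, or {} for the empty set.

{K, U}

Variables eligible for adjustment (non-descendants of V, excluding V and N): {B, F, K, U, Z}.
Backdoor paths from V to N:
  P1: V <- U -> E <- K -> N
  P2: V <- U -> N
  P3: V <- K -> E <- U -> N
  P4: V <- K -> N
The empty set is not sufficient: P2 (V <- U -> N) has no collider blocking it and no conditioned non-collider, so it is open.
Try {K, U}:
  P1: blocked at fork node U ∈ conditioning set.
  P2: blocked at fork node U ∈ conditioning set.
  P3: blocked at fork node K ∈ conditioning set.
  P4: blocked at fork node K ∈ conditioning set.
{K, U} contains no descendant of V and blocks every backdoor path.
Every element of {K, U} is needed (dropping K leaves P4 open; dropping U leaves P2 open), so no proper subset is valid.
Among all size-2 subsets of the eligible variables, only {K, U} blocks every backdoor path, so it is the unique smallest valid adjustment set.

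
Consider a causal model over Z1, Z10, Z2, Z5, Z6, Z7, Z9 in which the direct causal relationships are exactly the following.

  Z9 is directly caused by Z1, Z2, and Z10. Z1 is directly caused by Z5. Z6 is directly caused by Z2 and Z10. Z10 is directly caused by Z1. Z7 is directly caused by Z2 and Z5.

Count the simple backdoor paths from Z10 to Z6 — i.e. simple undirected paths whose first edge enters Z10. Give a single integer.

2

A backdoor path from Z10 to Z6 is any simple undirected path whose first edge points into Z10 (i.e. leaves Z10 via a parent).
Parents of Z10: {Z1}.
Enumerating:
  P1: Z10 <- Z1 <- Z5 -> Z7 <- Z2 -> Z6
  P2: Z10 <- Z1 -> Z9 <- Z2 -> Z6
That exhausts the simple backdoor paths. Count: 2.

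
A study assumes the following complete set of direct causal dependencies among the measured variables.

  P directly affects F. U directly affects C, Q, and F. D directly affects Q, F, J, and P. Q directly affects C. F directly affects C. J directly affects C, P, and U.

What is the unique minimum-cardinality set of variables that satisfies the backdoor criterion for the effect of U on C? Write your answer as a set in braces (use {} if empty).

Variables eligible for adjustment (non-descendants of U, excluding U and C): {D, J, P}.
Backdoor paths from U to C:
  P1: U <- J <- D -> P -> F -> C
  P2: U <- J <- D -> F -> C
  P3: U <- J <- D -> Q -> C
  P4: U <- J -> P <- D -> F -> C
  P5: U <- J -> P <- D -> Q -> C
  P6: U <- J -> P -> F <- D -> Q -> C
  P7: U <- J -> P -> F -> C
  P8: U <- J -> C
The empty set is not sufficient: P1 (U <- J <- D -> P -> F -> C) has no collider blocking it and no conditioned non-collider, so it is open.
Try {J}:
  P1: blocked at chain node J ∈ conditioning set.
  P2: blocked at chain node J ∈ conditioning set.
  P3: blocked at chain node J ∈ conditioning set.
  P4: blocked at fork node J ∈ conditioning set.
  P5: blocked at fork node J ∈ conditioning set.
  P6: blocked at fork node J ∈ conditioning set.
  P7: blocked at fork node J ∈ conditioning set.
  P8: blocked at fork node J ∈ conditioning set.
{J} contains no descendant of U and blocks every backdoor path.
No other singleton works — e.g. {D} leaves P7 open — so {J} is the unique smallest valid adjustment set.

{J}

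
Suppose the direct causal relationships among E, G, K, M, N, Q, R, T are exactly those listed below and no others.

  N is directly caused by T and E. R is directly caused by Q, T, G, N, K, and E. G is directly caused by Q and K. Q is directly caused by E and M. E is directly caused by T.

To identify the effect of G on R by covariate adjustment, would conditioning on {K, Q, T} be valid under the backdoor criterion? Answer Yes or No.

Backdoor paths from G to R (paths whose first edge points into G):
  P1: G <- K -> R
  P2: G <- Q <- E <- T -> N -> R
  P3: G <- Q <- E <- T -> R
  P4: G <- Q <- E -> N <- T -> R
  P5: G <- Q <- E -> N -> R
  P6: G <- Q <- E -> R
  P7: G <- Q -> R
Condition 1 (no descendant of G in the set): holds — descendants of G are {R}; none are in {K, Q, T}.
Condition 2 (every backdoor path blocked by {K, Q, T}):
  P1: blocked at fork node K ∈ conditioning set.
  P2: blocked at chain node Q ∈ conditioning set.
  P3: blocked at chain node Q ∈ conditioning set.
  P4: blocked at chain node Q ∈ conditioning set.
  P5: blocked at chain node Q ∈ conditioning set.
  P6: blocked at chain node Q ∈ conditioning set.
  P7: blocked at fork node Q ∈ conditioning set.
{K, Q, T} satisfies the backdoor criterion.

Yes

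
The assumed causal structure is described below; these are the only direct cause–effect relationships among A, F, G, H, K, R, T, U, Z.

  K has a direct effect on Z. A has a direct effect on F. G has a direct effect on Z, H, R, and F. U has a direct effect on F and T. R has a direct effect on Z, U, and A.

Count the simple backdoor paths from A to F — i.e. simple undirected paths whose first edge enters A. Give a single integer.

3

A backdoor path from A to F is any simple undirected path whose first edge points into A (i.e. leaves A via a parent).
Parents of A: {R}.
Enumerating:
  P1: A <- R <- G -> F
  P2: A <- R -> U -> F
  P3: A <- R -> Z <- G -> F
That exhausts the simple backdoor paths. Count: 3.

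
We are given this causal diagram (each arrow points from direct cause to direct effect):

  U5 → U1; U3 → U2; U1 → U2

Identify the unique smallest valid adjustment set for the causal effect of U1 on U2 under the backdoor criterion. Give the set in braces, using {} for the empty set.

Variables eligible for adjustment (non-descendants of U1, excluding U1 and U2): {U3, U5}.
Backdoor paths from U1 to U2:
  (none)
With no backdoor paths the empty set already satisfies the criterion, and it is trivially minimal.

{}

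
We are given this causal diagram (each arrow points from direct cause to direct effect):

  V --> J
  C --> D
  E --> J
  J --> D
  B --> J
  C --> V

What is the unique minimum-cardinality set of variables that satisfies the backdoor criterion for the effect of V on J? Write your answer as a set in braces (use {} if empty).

{}

Variables eligible for adjustment (non-descendants of V, excluding V and J): {B, C, E}.
Backdoor paths from V to J:
  P1: V <- C -> D <- J
Each backdoor path contains an unconditioned collider, so every path is already blocked with the empty conditioning set:
  P1: blocked at collider D (neither it nor any descendant is in the conditioning set).
The empty set is therefore the unique smallest valid set.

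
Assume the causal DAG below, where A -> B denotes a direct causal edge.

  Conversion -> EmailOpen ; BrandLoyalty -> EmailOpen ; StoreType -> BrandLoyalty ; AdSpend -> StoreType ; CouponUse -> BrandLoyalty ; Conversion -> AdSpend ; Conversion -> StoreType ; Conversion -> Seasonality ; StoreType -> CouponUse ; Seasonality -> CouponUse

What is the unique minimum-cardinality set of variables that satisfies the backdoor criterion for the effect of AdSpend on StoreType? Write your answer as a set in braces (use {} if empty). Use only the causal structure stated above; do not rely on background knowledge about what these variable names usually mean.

{Conversion}

Variables eligible for adjustment (non-descendants of AdSpend, excluding AdSpend and StoreType): {Conversion, Seasonality}.
Backdoor paths from AdSpend to StoreType:
  P1: AdSpend <- Conversion -> Seasonality -> CouponUse <- StoreType
  P2: AdSpend <- Conversion -> Seasonality -> CouponUse -> BrandLoyalty <- StoreType
  P3: AdSpend <- Conversion -> StoreType
  P4: AdSpend <- Conversion -> EmailOpen <- BrandLoyalty <- StoreType
  P5: AdSpend <- Conversion -> EmailOpen <- BrandLoyalty <- CouponUse <- StoreType
The empty set is not sufficient: P3 (AdSpend <- Conversion -> StoreType) has no collider blocking it and no conditioned non-collider, so it is open.
Try {Conversion}:
  P1: blocked at fork node Conversion ∈ conditioning set.
  P2: blocked at fork node Conversion ∈ conditioning set.
  P3: blocked at fork node Conversion ∈ conditioning set.
  P4: blocked at fork node Conversion ∈ conditioning set.
  P5: blocked at fork node Conversion ∈ conditioning set.
{Conversion} contains no descendant of AdSpend and blocks every backdoor path.
No other singleton works — e.g. {Seasonality} leaves P3 open — so {Conversion} is the unique smallest valid adjustment set.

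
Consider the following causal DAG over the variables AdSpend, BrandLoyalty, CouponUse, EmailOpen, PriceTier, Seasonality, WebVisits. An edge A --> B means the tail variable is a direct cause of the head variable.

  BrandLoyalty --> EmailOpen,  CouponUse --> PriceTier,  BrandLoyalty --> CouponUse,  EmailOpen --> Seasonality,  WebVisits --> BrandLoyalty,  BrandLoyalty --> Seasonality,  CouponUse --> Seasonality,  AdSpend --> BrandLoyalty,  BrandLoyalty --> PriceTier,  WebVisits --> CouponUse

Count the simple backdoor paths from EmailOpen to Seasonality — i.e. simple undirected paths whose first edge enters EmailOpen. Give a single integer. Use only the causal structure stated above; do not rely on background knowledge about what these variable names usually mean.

A backdoor path from EmailOpen to Seasonality is any simple undirected path whose first edge points into EmailOpen (i.e. leaves EmailOpen via a parent).
Parents of EmailOpen: {BrandLoyalty}.
Enumerating:
  P1: EmailOpen <- BrandLoyalty <- WebVisits -> CouponUse -> Seasonality
  P2: EmailOpen <- BrandLoyalty -> CouponUse -> Seasonality
  P3: EmailOpen <- BrandLoyalty -> PriceTier <- CouponUse -> Seasonality
  P4: EmailOpen <- BrandLoyalty -> Seasonality
That exhausts the simple backdoor paths. Count: 4.

4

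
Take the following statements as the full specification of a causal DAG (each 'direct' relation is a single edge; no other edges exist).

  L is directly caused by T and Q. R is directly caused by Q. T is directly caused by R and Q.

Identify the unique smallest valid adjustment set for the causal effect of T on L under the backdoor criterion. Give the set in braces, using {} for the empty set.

Variables eligible for adjustment (non-descendants of T, excluding T and L): {Q, R}.
Backdoor paths from T to L:
  P1: T <- Q -> L
  P2: T <- R <- Q -> L
The empty set is not sufficient: P1 (T <- Q -> L) has no collider blocking it and no conditioned non-collider, so it is open.
Try {Q}:
  P1: blocked at fork node Q ∈ conditioning set.
  P2: blocked at fork node Q ∈ conditioning set.
{Q} contains no descendant of T and blocks every backdoor path.
No other singleton works — e.g. {R} leaves P1 open — so {Q} is the unique smallest valid adjustment set.

{Q}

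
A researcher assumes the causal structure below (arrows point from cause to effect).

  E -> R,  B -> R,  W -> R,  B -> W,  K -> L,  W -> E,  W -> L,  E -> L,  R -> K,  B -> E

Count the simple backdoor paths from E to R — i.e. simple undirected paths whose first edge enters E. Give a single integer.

6

A backdoor path from E to R is any simple undirected path whose first edge points into E (i.e. leaves E via a parent).
Parents of E: {B, W}.
Enumerating:
  P1: E <- B -> W -> R
  P2: E <- B -> W -> L <- K <- R
  P3: E <- B -> R
  P4: E <- W <- B -> R
  P5: E <- W -> R
  P6: E <- W -> L <- K <- R
That exhausts the simple backdoor paths. Count: 6.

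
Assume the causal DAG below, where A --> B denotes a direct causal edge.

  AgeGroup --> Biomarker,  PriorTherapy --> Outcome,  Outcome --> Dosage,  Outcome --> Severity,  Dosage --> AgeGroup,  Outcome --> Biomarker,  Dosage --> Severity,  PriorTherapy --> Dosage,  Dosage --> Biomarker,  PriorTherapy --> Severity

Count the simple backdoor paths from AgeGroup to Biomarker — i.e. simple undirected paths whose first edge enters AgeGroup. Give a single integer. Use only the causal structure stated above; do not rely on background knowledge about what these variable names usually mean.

6

A backdoor path from AgeGroup to Biomarker is any simple undirected path whose first edge points into AgeGroup (i.e. leaves AgeGroup via a parent).
Parents of AgeGroup: {Dosage}.
Enumerating:
  P1: AgeGroup <- Dosage <- PriorTherapy -> Outcome -> Biomarker
  P2: AgeGroup <- Dosage <- PriorTherapy -> Severity <- Outcome -> Biomarker
  P3: AgeGroup <- Dosage <- Outcome -> Biomarker
  P4: AgeGroup <- Dosage -> Severity <- PriorTherapy -> Outcome -> Biomarker
  P5: AgeGroup <- Dosage -> Severity <- Outcome -> Biomarker
  P6: AgeGroup <- Dosage -> Biomarker
That exhausts the simple backdoor paths. Count: 6.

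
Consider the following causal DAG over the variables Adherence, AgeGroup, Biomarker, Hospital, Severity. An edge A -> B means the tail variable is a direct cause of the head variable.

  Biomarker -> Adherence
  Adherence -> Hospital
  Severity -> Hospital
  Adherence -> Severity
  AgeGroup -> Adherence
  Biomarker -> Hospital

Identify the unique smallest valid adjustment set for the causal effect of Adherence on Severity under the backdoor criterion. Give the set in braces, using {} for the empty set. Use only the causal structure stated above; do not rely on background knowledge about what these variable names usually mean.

{}

Variables eligible for adjustment (non-descendants of Adherence, excluding Adherence and Severity): {AgeGroup, Biomarker}.
Backdoor paths from Adherence to Severity:
  P1: Adherence <- Biomarker -> Hospital <- Severity
Each backdoor path contains an unconditioned collider, so every path is already blocked with the empty conditioning set:
  P1: blocked at collider Hospital (neither it nor any descendant is in the conditioning set).
The empty set is therefore the unique smallest valid set.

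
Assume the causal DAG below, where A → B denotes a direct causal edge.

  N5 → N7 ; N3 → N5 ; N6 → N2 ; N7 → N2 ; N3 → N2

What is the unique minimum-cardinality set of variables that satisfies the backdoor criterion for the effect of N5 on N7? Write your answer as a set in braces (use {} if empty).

{}

Variables eligible for adjustment (non-descendants of N5, excluding N5 and N7): {N3, N6}.
Backdoor paths from N5 to N7:
  P1: N5 <- N3 -> N2 <- N7
Each backdoor path contains an unconditioned collider, so every path is already blocked with the empty conditioning set:
  P1: blocked at collider N2 (neither it nor any descendant is in the conditioning set).
The empty set is therefore the unique smallest valid set.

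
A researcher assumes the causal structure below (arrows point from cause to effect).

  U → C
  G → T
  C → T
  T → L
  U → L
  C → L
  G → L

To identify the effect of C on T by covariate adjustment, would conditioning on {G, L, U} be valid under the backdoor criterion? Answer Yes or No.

No

Backdoor paths from C to T (paths whose first edge points into C):
  P1: C <- U -> L <- G -> T
  P2: C <- U -> L <- T
Condition 1 (no descendant of C in the set): FAILS — L is a descendant of C.
Condition 2 (every backdoor path blocked by {G, L, U}):
  P1: blocked at fork node U ∈ conditioning set.
  P2: blocked at fork node U ∈ conditioning set.
{G, L, U} does not satisfy the backdoor criterion.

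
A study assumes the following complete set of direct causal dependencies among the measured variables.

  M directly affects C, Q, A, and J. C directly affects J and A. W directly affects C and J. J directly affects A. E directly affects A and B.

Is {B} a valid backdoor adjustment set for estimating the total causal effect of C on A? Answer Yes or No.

No

Backdoor paths from C to A (paths whose first edge points into C):
  P1: C <- W -> J <- M -> A
  P2: C <- W -> J -> A
  P3: C <- M -> J -> A
  P4: C <- M -> A
Condition 1 (no descendant of C in the set): holds — descendants of C are {A, J}; none are in {B}.
Condition 2 (every backdoor path blocked by {B}):
  P1: blocked at collider J (neither it nor any descendant is in the conditioning set).
  P2: open — no interior node is in the conditioning set.
  P3: open — no interior node is in the conditioning set.
  P4: open — no interior node is in the conditioning set.
{B} does not satisfy the backdoor criterion.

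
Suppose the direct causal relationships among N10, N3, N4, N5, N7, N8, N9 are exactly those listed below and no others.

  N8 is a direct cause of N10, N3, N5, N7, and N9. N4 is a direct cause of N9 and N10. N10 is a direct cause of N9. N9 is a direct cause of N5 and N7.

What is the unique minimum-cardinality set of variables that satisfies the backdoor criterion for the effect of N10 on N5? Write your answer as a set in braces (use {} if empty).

Variables eligible for adjustment (non-descendants of N10, excluding N10 and N5): {N3, N4, N8}.
Backdoor paths from N10 to N5:
  P1: N10 <- N8 -> N9 -> N5
  P2: N10 <- N8 -> N5
  P3: N10 <- N8 -> N7 <- N9 -> N5
  P4: N10 <- N4 -> N9 <- N8 -> N5
  P5: N10 <- N4 -> N9 -> N5
  P6: N10 <- N4 -> N9 -> N7 <- N8 -> N5
The empty set is not sufficient: P1 (N10 <- N8 -> N9 -> N5) has no collider blocking it and no conditioned non-collider, so it is open.
Try {N4, N8}:
  P1: blocked at fork node N8 ∈ conditioning set.
  P2: blocked at fork node N8 ∈ conditioning set.
  P3: blocked at fork node N8 ∈ conditioning set.
  P4: blocked at fork node N4 ∈ conditioning set.
  P5: blocked at fork node N4 ∈ conditioning set.
  P6: blocked at fork node N4 ∈ conditioning set.
{N4, N8} contains no descendant of N10 and blocks every backdoor path.
Every element of {N4, N8} is needed (dropping N4 leaves P5 open; dropping N8 leaves P1 open), so no proper subset is valid.
Among all size-2 subsets of the eligible variables, only {N4, N8} blocks every backdoor path, so it is the unique smallest valid adjustment set.

{N4, N8}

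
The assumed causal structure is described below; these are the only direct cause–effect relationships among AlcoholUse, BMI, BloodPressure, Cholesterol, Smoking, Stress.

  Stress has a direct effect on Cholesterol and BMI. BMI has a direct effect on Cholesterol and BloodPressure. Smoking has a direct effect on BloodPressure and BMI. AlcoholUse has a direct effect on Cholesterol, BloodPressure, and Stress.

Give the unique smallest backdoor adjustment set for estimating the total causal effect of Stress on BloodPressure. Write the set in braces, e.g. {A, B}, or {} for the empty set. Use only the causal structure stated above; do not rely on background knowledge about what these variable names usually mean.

Variables eligible for adjustment (non-descendants of Stress, excluding Stress and BloodPressure): {AlcoholUse, Smoking}.
Backdoor paths from Stress to BloodPressure:
  P1: Stress <- AlcoholUse -> Cholesterol <- BMI <- Smoking -> BloodPressure
  P2: Stress <- AlcoholUse -> Cholesterol <- BMI -> BloodPressure
  P3: Stress <- AlcoholUse -> BloodPressure
The empty set is not sufficient: P3 (Stress <- AlcoholUse -> BloodPressure) has no collider blocking it and no conditioned non-collider, so it is open.
Try {AlcoholUse}:
  P1: blocked at fork node AlcoholUse ∈ conditioning set.
  P2: blocked at fork node AlcoholUse ∈ conditioning set.
  P3: blocked at fork node AlcoholUse ∈ conditioning set.
{AlcoholUse} contains no descendant of Stress and blocks every backdoor path.
No other singleton works — e.g. {Smoking} leaves P3 open — so {AlcoholUse} is the unique smallest valid adjustment set.

{AlcoholUse}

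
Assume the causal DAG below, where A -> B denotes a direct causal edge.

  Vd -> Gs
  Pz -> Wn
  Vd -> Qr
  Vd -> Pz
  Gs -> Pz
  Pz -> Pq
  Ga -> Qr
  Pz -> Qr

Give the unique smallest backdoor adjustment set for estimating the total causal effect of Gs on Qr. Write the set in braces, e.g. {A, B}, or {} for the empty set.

{Vd}

Variables eligible for adjustment (non-descendants of Gs, excluding Gs and Qr): {Ga, Vd}.
Backdoor paths from Gs to Qr:
  P1: Gs <- Vd -> Pz -> Qr
  P2: Gs <- Vd -> Qr
The empty set is not sufficient: P1 (Gs <- Vd -> Pz -> Qr) has no collider blocking it and no conditioned non-collider, so it is open.
Try {Vd}:
  P1: blocked at fork node Vd ∈ conditioning set.
  P2: blocked at fork node Vd ∈ conditioning set.
{Vd} contains no descendant of Gs and blocks every backdoor path.
No other singleton works — e.g. {Ga} leaves P1 open — so {Vd} is the unique smallest valid adjustment set.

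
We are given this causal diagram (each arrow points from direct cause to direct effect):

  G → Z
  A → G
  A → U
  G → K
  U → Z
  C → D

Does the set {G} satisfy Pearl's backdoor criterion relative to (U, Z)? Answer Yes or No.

Backdoor paths from U to Z (paths whose first edge points into U):
  P1: U <- A -> G -> Z
Condition 1 (no descendant of U in the set): holds — descendants of U are {Z}; none are in {G}.
Condition 2 (every backdoor path blocked by {G}):
  P1: blocked at chain node G ∈ conditioning set.
{G} satisfies the backdoor criterion.

Yes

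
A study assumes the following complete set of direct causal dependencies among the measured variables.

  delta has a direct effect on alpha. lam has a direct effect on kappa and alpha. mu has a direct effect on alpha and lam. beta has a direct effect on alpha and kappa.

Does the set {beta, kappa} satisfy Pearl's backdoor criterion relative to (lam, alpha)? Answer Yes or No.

No

Backdoor paths from lam to alpha (paths whose first edge points into lam):
  P1: lam <- mu -> alpha
Condition 1 (no descendant of lam in the set): FAILS — kappa is a descendant of lam.
Condition 2 (every backdoor path blocked by {beta, kappa}):
  P1: open — no interior node is in the conditioning set.
{beta, kappa} does not satisfy the backdoor criterion.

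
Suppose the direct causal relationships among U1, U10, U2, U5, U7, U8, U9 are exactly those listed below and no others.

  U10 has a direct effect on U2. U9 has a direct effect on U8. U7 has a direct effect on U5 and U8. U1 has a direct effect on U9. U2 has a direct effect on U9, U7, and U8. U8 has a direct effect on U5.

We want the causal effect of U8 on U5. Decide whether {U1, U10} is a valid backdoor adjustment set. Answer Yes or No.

No

Backdoor paths from U8 to U5 (paths whose first edge points into U8):
  P1: U8 <- U2 -> U7 -> U5
  P2: U8 <- U9 <- U2 -> U7 -> U5
  P3: U8 <- U7 -> U5
Condition 1 (no descendant of U8 in the set): holds — descendants of U8 are {U5}; none are in {U1, U10}.
Condition 2 (every backdoor path blocked by {U1, U10}):
  P1: open — no interior node is in the conditioning set.
  P2: open — no interior node is in the conditioning set.
  P3: open — no interior node is in the conditioning set.
{U1, U10} does not satisfy the backdoor criterion.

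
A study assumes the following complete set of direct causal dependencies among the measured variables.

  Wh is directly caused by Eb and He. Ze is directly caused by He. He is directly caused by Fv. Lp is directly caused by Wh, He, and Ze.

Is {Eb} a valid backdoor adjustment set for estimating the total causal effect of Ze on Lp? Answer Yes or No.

No

Backdoor paths from Ze to Lp (paths whose first edge points into Ze):
  P1: Ze <- He -> Wh -> Lp
  P2: Ze <- He -> Lp
Condition 1 (no descendant of Ze in the set): holds — descendants of Ze are {Lp}; none are in {Eb}.
Condition 2 (every backdoor path blocked by {Eb}):
  P1: open — no interior node is in the conditioning set.
  P2: open — no interior node is in the conditioning set.
{Eb} does not satisfy the backdoor criterion.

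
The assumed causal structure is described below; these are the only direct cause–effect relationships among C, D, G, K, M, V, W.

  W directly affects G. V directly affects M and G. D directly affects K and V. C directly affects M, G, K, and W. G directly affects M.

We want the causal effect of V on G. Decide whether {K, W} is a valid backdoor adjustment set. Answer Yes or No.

No

Backdoor paths from V to G (paths whose first edge points into V):
  P1: V <- D -> K <- C -> W -> G
  P2: V <- D -> K <- C -> G
  P3: V <- D -> K <- C -> M <- G
Condition 1 (no descendant of V in the set): holds — descendants of V are {G, M}; none are in {K, W}.
Condition 2 (every backdoor path blocked by {K, W}):
  P1: blocked at chain node W ∈ conditioning set.
  P2: open — collider(s) K are conditioned on (or have a conditioned descendant) and no non-collider on the path is in the set.
  P3: blocked at collider M (neither it nor any descendant is in the conditioning set).
{K, W} does not satisfy the backdoor criterion.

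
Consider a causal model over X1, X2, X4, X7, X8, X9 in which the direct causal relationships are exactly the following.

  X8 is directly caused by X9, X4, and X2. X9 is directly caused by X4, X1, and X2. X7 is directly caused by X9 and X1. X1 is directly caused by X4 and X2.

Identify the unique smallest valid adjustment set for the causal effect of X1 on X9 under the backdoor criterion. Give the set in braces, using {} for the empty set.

{X2, X4}

Variables eligible for adjustment (non-descendants of X1, excluding X1 and X9): {X2, X4}.
Backdoor paths from X1 to X9:
  P1: X1 <- X2 -> X9
  P2: X1 <- X2 -> X8 <- X4 -> X9
  P3: X1 <- X2 -> X8 <- X9
  P4: X1 <- X4 -> X9
  P5: X1 <- X4 -> X8 <- X2 -> X9
  P6: X1 <- X4 -> X8 <- X9
The empty set is not sufficient: P1 (X1 <- X2 -> X9) has no collider blocking it and no conditioned non-collider, so it is open.
Try {X2, X4}:
  P1: blocked at fork node X2 ∈ conditioning set.
  P2: blocked at fork node X2 ∈ conditioning set.
  P3: blocked at fork node X2 ∈ conditioning set.
  P4: blocked at fork node X4 ∈ conditioning set.
  P5: blocked at fork node X4 ∈ conditioning set.
  P6: blocked at fork node X4 ∈ conditioning set.
{X2, X4} contains no descendant of X1 and blocks every backdoor path.
Every element of {X2, X4} is needed (dropping X2 leaves P1 open; dropping X4 leaves P4 open), so no proper subset is valid.
Among all size-2 subsets of the eligible variables, only {X2, X4} blocks every backdoor path, so it is the unique smallest valid adjustment set.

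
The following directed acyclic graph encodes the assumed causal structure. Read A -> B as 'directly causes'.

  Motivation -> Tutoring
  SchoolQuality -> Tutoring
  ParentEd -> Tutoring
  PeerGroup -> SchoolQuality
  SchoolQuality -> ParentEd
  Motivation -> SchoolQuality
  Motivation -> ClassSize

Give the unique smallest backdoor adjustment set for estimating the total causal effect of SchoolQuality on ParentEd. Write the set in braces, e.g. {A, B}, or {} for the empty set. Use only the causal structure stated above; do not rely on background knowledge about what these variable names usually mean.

Variables eligible for adjustment (non-descendants of SchoolQuality, excluding SchoolQuality and ParentEd): {ClassSize, Motivation, PeerGroup}.
Backdoor paths from SchoolQuality to ParentEd:
  P1: SchoolQuality <- Motivation -> Tutoring <- ParentEd
Each backdoor path contains an unconditioned collider, so every path is already blocked with the empty conditioning set:
  P1: blocked at collider Tutoring (neither it nor any descendant is in the conditioning set).
The empty set is therefore the unique smallest valid set.

{}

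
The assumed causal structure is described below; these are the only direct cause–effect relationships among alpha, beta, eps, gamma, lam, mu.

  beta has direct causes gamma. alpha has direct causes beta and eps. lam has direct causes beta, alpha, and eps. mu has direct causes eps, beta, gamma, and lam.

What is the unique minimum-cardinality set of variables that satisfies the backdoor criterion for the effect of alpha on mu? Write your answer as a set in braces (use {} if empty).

Variables eligible for adjustment (non-descendants of alpha, excluding alpha and mu): {beta, eps, gamma}.
Backdoor paths from alpha to mu:
  P1: alpha <- eps -> lam <- beta <- gamma -> mu
  P2: alpha <- eps -> lam <- beta -> mu
  P3: alpha <- eps -> lam -> mu
  P4: alpha <- eps -> mu
  P5: alpha <- beta <- gamma -> mu
  P6: alpha <- beta -> lam <- eps -> mu
  P7: alpha <- beta -> lam -> mu
  P8: alpha <- beta -> mu
The empty set is not sufficient: P3 (alpha <- eps -> lam -> mu) has no collider blocking it and no conditioned non-collider, so it is open.
Try {beta, eps}:
  P1: blocked at fork node eps ∈ conditioning set.
  P2: blocked at fork node eps ∈ conditioning set.
  P3: blocked at fork node eps ∈ conditioning set.
  P4: blocked at fork node eps ∈ conditioning set.
  P5: blocked at chain node beta ∈ conditioning set.
  P6: blocked at fork node beta ∈ conditioning set.
  P7: blocked at fork node beta ∈ conditioning set.
  P8: blocked at fork node beta ∈ conditioning set.
{beta, eps} contains no descendant of alpha and blocks every backdoor path.
Every element of {beta, eps} is needed (dropping beta leaves P5 open; dropping eps leaves P3 open), so no proper subset is valid.
Among all size-2 subsets of the eligible variables, only {beta, eps} blocks every backdoor path, so it is the unique smallest valid adjustment set.

{beta, eps}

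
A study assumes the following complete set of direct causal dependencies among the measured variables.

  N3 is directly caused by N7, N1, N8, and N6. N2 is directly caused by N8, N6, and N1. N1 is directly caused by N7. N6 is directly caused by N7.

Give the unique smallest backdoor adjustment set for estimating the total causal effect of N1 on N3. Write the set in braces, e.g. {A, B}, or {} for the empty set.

Variables eligible for adjustment (non-descendants of N1, excluding N1 and N3): {N6, N7, N8}.
Backdoor paths from N1 to N3:
  P1: N1 <- N7 -> N6 -> N2 <- N8 -> N3
  P2: N1 <- N7 -> N6 -> N3
  P3: N1 <- N7 -> N3
The empty set is not sufficient: P2 (N1 <- N7 -> N6 -> N3) has no collider blocking it and no conditioned non-collider, so it is open.
Try {N7}:
  P1: blocked at fork node N7 ∈ conditioning set.
  P2: blocked at fork node N7 ∈ conditioning set.
  P3: blocked at fork node N7 ∈ conditioning set.
{N7} contains no descendant of N1 and blocks every backdoor path.
No other singleton works — e.g. {N6} leaves P3 open — so {N7} is the unique smallest valid adjustment set.

{N7}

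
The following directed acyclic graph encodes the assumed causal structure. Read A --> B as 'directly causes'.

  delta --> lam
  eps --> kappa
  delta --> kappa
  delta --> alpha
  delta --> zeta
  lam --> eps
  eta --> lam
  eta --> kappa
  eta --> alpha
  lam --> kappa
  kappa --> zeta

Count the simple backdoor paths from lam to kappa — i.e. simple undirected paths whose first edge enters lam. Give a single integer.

6

A backdoor path from lam to kappa is any simple undirected path whose first edge points into lam (i.e. leaves lam via a parent).
Parents of lam: {delta, eta}.
Enumerating:
  P1: lam <- delta -> alpha <- eta -> kappa
  P2: lam <- delta -> kappa
  P3: lam <- delta -> zeta <- kappa
  P4: lam <- eta -> alpha <- delta -> kappa
  P5: lam <- eta -> alpha <- delta -> zeta <- kappa
  P6: lam <- eta -> kappa
That exhausts the simple backdoor paths. Count: 6.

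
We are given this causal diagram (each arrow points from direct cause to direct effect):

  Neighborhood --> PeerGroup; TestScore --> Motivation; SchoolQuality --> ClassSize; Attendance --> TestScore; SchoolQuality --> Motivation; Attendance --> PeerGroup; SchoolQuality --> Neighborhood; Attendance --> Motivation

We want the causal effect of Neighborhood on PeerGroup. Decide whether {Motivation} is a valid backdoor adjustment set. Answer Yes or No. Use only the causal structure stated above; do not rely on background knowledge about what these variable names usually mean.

Backdoor paths from Neighborhood to PeerGroup (paths whose first edge points into Neighborhood):
  P1: Neighborhood <- SchoolQuality -> Motivation <- Attendance -> PeerGroup
  P2: Neighborhood <- SchoolQuality -> Motivation <- TestScore <- Attendance -> PeerGroup
Condition 1 (no descendant of Neighborhood in the set): holds — descendants of Neighborhood are {PeerGroup}; none are in {Motivation}.
Condition 2 (every backdoor path blocked by {Motivation}):
  P1: open — collider(s) Motivation are conditioned on (or have a conditioned descendant) and no non-collider on the path is in the set.
  P2: open — collider(s) Motivation are conditioned on (or have a conditioned descendant) and no non-collider on the path is in the set.
{Motivation} does not satisfy the backdoor criterion.

No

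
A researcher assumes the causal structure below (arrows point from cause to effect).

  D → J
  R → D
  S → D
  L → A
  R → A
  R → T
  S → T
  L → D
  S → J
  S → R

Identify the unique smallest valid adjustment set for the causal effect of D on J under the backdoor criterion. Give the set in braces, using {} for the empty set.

{S}

Variables eligible for adjustment (non-descendants of D, excluding D and J): {A, L, R, S, T}.
Backdoor paths from D to J:
  P1: D <- S -> J
  P2: D <- L -> A <- R <- S -> J
  P3: D <- L -> A <- R -> T <- S -> J
  P4: D <- R <- S -> J
  P5: D <- R -> T <- S -> J
The empty set is not sufficient: P1 (D <- S -> J) has no collider blocking it and no conditioned non-collider, so it is open.
Try {S}:
  P1: blocked at fork node S ∈ conditioning set.
  P2: blocked at collider A (neither it nor any descendant is in the conditioning set).
  P3: blocked at collider A (neither it nor any descendant is in the conditioning set).
  P4: blocked at fork node S ∈ conditioning set.
  P5: blocked at collider T (neither it nor any descendant is in the conditioning set).
{S} contains no descendant of D and blocks every backdoor path.
No other singleton works — e.g. {L} leaves P1 open — so {S} is the unique smallest valid adjustment set.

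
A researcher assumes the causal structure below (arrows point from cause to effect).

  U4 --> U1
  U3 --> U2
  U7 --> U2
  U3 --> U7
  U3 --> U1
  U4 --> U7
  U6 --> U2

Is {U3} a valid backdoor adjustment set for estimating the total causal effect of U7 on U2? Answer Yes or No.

Yes

Backdoor paths from U7 to U2 (paths whose first edge points into U7):
  P1: U7 <- U3 -> U2
  P2: U7 <- U4 -> U1 <- U3 -> U2
Condition 1 (no descendant of U7 in the set): holds — descendants of U7 are {U2}; none are in {U3}.
Condition 2 (every backdoor path blocked by {U3}):
  P1: blocked at fork node U3 ∈ conditioning set.
  P2: blocked at collider U1 (neither it nor any descendant is in the conditioning set).
{U3} satisfies the backdoor criterion.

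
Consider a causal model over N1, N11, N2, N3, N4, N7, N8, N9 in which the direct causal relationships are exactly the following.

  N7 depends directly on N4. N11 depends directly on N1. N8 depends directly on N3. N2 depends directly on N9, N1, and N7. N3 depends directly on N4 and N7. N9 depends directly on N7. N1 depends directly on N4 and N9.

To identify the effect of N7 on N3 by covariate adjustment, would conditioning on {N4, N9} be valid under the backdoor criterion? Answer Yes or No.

Backdoor paths from N7 to N3 (paths whose first edge points into N7):
  P1: N7 <- N4 -> N3
Condition 1 (no descendant of N7 in the set): FAILS — N9 is a descendant of N7.
Condition 2 (every backdoor path blocked by {N4, N9}):
  P1: blocked at fork node N4 ∈ conditioning set.
{N4, N9} does not satisfy the backdoor criterion.

No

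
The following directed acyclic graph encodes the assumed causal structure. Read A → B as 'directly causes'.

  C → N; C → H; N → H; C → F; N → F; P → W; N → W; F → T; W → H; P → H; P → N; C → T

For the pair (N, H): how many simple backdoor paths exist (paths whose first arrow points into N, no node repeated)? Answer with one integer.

A backdoor path from N to H is any simple undirected path whose first edge points into N (i.e. leaves N via a parent).
Parents of N: {C, P}.
Enumerating:
  P1: N <- P -> W -> H
  P2: N <- P -> H
  P3: N <- C -> H
That exhausts the simple backdoor paths. Count: 3.

3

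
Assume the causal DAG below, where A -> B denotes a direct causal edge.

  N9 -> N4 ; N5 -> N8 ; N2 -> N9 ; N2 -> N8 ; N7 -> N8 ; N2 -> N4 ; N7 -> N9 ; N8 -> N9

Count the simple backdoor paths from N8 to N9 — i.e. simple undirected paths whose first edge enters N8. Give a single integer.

A backdoor path from N8 to N9 is any simple undirected path whose first edge points into N8 (i.e. leaves N8 via a parent).
Parents of N8: {N2, N5, N7}.
Enumerating:
  P1: N8 <- N2 -> N9
  P2: N8 <- N2 -> N4 <- N9
  P3: N8 <- N7 -> N9
That exhausts the simple backdoor paths. Count: 3.

3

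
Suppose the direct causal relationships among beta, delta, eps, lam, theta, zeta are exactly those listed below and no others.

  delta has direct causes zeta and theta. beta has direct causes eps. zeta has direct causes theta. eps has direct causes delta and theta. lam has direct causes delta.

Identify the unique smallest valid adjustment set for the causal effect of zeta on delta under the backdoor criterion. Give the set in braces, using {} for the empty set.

Variables eligible for adjustment (non-descendants of zeta, excluding zeta and delta): {theta}.
Backdoor paths from zeta to delta:
  P1: zeta <- theta -> delta
  P2: zeta <- theta -> eps <- delta
The empty set is not sufficient: P1 (zeta <- theta -> delta) has no collider blocking it and no conditioned non-collider, so it is open.
Try {theta}:
  P1: blocked at fork node theta ∈ conditioning set.
  P2: blocked at fork node theta ∈ conditioning set.
{theta} contains no descendant of zeta and blocks every backdoor path.
{theta} is the unique smallest valid adjustment set.

{theta}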